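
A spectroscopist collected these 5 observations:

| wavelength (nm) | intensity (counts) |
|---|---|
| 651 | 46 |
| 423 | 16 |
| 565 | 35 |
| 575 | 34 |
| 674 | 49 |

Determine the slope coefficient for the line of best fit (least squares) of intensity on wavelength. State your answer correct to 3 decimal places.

0.132

n = 5, Σx = 2888, Σy = 180, Σxy = 109065, Σx² = 1706856
Sxx = Σx² − (Σx)²/n = 1706856 − 1668108.8 = 38747.2
Sxy = Σxy − (Σx)(Σy)/n = 109065 − 103968 = 5097
b = Sxy/Sxx = 5097/38747.2 = 0.131545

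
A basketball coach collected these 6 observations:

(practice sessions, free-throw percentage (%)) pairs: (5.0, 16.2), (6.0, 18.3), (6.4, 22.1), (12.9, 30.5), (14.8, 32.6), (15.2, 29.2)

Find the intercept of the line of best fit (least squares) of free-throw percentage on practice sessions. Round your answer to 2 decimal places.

n = 6, Σx = 60.3, Σy = 148.9, Σxy = 1652.01, Σx² = 718.45
Sxx = Σx² − (Σx)²/n = 718.45 − 606.015 = 112.435
Sxy = Σxy − (Σx)(Σy)/n = 1652.01 − 1496.445 = 155.565
b = Sxy/Sxx = 155.565/112.435 = 1.383599
a = ȳ − b·x̄ = 24.816667 − 1.383599·10.05 = 10.911493

10.91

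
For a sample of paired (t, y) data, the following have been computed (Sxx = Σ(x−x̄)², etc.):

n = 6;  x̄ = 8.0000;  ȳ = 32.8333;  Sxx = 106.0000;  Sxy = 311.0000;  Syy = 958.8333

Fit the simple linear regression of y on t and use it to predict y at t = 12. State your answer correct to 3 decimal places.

b = Sxy/Sxx = 311/106 = 2.933962
a = ȳ − b·x̄ = 32.8333 − 2.933962·8 = 9.361602
ŷ(12) = a + b·12 = 9.361602 + 2.933962·12 = 44.569149

44.569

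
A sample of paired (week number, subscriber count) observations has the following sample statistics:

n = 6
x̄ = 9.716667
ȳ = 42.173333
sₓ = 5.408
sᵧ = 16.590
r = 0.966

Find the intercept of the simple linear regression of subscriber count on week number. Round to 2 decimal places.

13.38

b = r · sᵧ/sₓ = 0.966 · 16.59/5.408 = 2.963376
a = ȳ − b·x̄ = 42.173333 − 2.963376·9.716667 = 13.379191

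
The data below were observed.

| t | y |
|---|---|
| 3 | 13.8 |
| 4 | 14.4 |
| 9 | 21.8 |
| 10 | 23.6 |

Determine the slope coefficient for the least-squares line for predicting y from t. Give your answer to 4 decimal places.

1.4270

n = 4, Σx = 26, Σy = 73.6, Σxy = 531.2, Σx² = 206
Sxx = Σx² − (Σx)²/n = 206 − 169 = 37
Sxy = Σxy − (Σx)(Σy)/n = 531.2 − 478.4 = 52.8
b = Sxy/Sxx = 52.8/37 = 1.427027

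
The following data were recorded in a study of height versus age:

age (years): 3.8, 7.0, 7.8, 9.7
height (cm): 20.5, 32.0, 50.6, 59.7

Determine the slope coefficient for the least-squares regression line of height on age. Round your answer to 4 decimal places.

6.8252

n = 4, Σx = 28.3, Σy = 162.8, Σxy = 1275.67, Σx² = 218.37
Sxx = Σx² − (Σx)²/n = 218.37 − 200.2225 = 18.1475
Sxy = Σxy − (Σx)(Σy)/n = 1275.67 − 1151.81 = 123.86
b = Sxy/Sxx = 123.86/18.1475 = 6.825183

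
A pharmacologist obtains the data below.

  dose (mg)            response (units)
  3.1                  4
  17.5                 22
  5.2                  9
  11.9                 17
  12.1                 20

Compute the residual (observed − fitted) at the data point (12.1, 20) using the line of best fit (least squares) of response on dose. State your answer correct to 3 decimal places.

n = 5, Σx = 49.8, Σy = 72, Σxy = 888.5, Σx² = 630.92
Sxx = Σx² − (Σx)²/n = 630.92 − 496.008 = 134.912
Sxy = Σxy − (Σx)(Σy)/n = 888.5 − 717.12 = 171.38
b = Sxy/Sxx = 171.38/134.912 = 1.270310
a = ȳ − b·x̄ = 14.4 − 1.270310·9.96 = 1.747717
ŷ(12.1) = 1.747717 + 1.270310·12.1 = 17.118462
residual = y − ŷ = 20 − 17.118462 = 2.881538

2.882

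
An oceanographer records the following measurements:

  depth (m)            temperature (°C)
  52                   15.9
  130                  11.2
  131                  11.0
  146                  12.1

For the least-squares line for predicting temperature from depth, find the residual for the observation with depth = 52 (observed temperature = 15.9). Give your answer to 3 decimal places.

0.218

n = 4, Σx = 459, Σy = 50.2, Σxy = 5490.4, Σx² = 58081
Sxx = Σx² − (Σx)²/n = 58081 − 52670.25 = 5410.75
Sxy = Σxy − (Σx)(Σy)/n = 5490.4 − 5760.45 = -270.05
b = Sxy/Sxx = -270.05/5410.75 = -0.049910
a = ȳ − b·x̄ = 12.55 − (-0.049910)·114.75 = 18.277161
ŷ(52) = 18.277161 + (-0.049910)·52 = 15.681846
residual = y − ŷ = 15.9 − 15.681846 = 0.218154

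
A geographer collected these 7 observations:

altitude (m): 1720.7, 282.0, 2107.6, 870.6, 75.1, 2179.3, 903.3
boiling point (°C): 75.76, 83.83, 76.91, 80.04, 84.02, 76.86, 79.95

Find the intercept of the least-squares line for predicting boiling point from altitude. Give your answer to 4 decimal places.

83.9612

n = 7, Σx = 8138.6, Σy = 557.37, Σxy = 631808.367, Σx² = 13811194
Sxx = Σx² − (Σx)²/n = 13811194 − 9462401.422857 = 4348792.577143
Sxy = Σxy − (Σx)(Σy)/n = 631808.367 − 648030.211714 = -16221.844714
b = Sxy/Sxx = -16221.844714/4348792.577143 = -0.003730
a = ȳ − b·x̄ = 79.624286 − (-0.003730)·1162.657143 = 83.961224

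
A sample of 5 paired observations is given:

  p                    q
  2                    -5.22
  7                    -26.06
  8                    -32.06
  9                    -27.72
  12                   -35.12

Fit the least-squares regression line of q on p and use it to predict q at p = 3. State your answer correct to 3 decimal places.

-11.290

n = 5, Σx = 38, Σy = -126.18, Σxy = -1120.26, Σx² = 342
Sxx = Σx² − (Σx)²/n = 342 − 288.8 = 53.2
Sxy = Σxy − (Σx)(Σy)/n = -1120.26 − (-958.968) = -161.292
b = Sxy/Sxx = -161.292/53.2 = -3.031805
a = ȳ − b·x̄ = -25.236 − (-3.031805)·7.6 = -2.194286
ŷ(3) = a + b·3 = -2.194286 + (-3.031805)·3 = -11.289699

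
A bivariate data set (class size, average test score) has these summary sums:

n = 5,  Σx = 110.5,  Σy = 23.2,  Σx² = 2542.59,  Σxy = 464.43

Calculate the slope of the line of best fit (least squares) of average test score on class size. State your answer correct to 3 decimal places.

-0.480

Sxx = Σx² − (Σx)²/n = 2542.59 − 2442.05 = 100.54
Sxy = Σxy − (Σx)(Σy)/n = 464.43 − 512.72 = -48.29
b = Sxy/Sxx = -48.29/100.54 = -0.480306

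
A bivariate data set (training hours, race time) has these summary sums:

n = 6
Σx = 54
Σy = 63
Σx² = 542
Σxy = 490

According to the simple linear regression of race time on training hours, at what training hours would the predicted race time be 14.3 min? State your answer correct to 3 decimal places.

6.236

Sxx = Σx² − (Σx)²/n = 542 − 486 = 56
Sxy = Σxy − (Σx)(Σy)/n = 490 − 567 = -77
b = Sxy/Sxx = -77/56 = -1.375
a = ȳ − b·x̄ = 10.5 − (-1.375)·9 = 22.875
Set a + b·x = 14.3: x = (14.3 − 22.875) / (-1.375) = 6.236364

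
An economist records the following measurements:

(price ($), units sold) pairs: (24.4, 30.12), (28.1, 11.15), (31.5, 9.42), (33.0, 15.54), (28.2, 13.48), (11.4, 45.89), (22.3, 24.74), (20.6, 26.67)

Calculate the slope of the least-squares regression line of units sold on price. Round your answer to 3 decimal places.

n = 8, Σx = 199.5, Σy = 177.01, Σxy = 3862.179, Σx² = 5313.07
Sxx = Σx² − (Σx)²/n = 5313.07 − 4975.03125 = 338.03875
Sxy = Σxy − (Σx)(Σy)/n = 3862.179 − 4414.186875 = -552.007875
b = Sxy/Sxx = -552.007875/338.03875 = -1.632972

-1.633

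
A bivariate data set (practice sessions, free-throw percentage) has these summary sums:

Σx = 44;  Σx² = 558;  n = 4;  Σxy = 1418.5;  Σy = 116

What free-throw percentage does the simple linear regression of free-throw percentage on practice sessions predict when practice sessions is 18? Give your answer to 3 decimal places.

42.480

Sxx = Σx² − (Σx)²/n = 558 − 484 = 74
Sxy = Σxy − (Σx)(Σy)/n = 1418.5 − 1276 = 142.5
b = Sxy/Sxx = 142.5/74 = 1.925676
a = ȳ − b·x̄ = 29 − 1.925676·11 = 7.817568
ŷ(18) = a + b·18 = 7.817568 + 1.925676·18 = 42.479730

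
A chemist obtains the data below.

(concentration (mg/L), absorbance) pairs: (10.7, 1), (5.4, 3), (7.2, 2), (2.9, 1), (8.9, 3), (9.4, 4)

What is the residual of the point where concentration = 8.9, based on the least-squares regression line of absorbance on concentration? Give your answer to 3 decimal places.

0.500

n = 6, Σx = 44.5, Σy = 14, Σxy = 108.5, Σx² = 371.47
Sxx = Σx² − (Σx)²/n = 371.47 − 330.041667 = 41.428333
Sxy = Σxy − (Σx)(Σy)/n = 108.5 − 103.833333 = 4.666667
b = Sxy/Sxx = 4.666667/41.428333 = 0.112644
a = ȳ − b·x̄ = 2.333333 − 0.112644·7.416667 = 1.497888
ŷ(8.9) = 1.497888 + 0.112644·8.9 = 2.500422
residual = y − ŷ = 3 − 2.500422 = 0.499578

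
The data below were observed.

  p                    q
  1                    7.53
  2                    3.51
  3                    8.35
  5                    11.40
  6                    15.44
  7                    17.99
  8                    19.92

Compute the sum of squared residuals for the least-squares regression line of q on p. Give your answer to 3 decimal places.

n = 7, Σx = 32, Σy = 84.14, Σxy = 474.53, Σx² = 188, Σy² = 1227.5436
Sxx = Σx² − (Σx)²/n = 188 − 146.285714 = 41.714286
Sxy = Σxy − (Σx)(Σy)/n = 474.53 − 384.64 = 89.89
Syy = Σy² − (Σy)²/n = 1227.5436 − 1011.3628 = 216.1808
b = Sxy/Sxx = 89.89/41.714286 = 2.154897
SSE = Syy − b·Sxy = 216.1808 − 2.154897·89.89 = 22.477085

22.477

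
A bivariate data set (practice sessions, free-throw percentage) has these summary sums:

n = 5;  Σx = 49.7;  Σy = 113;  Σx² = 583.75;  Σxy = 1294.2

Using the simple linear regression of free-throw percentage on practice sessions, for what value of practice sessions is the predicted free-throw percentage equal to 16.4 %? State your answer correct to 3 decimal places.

6.686

Sxx = Σx² − (Σx)²/n = 583.75 − 494.018 = 89.732
Sxy = Σxy − (Σx)(Σy)/n = 1294.2 − 1123.22 = 170.98
b = Sxy/Sxx = 170.98/89.732 = 1.905452
a = ȳ − b·x̄ = 22.6 − 1.905452·9.94 = 3.659809
Set a + b·x = 16.4: x = (16.4 − 3.659809) / 1.905452 = 6.686179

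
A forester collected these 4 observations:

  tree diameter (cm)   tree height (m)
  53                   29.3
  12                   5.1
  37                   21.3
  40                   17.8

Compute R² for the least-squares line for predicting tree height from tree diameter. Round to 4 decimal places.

0.9506

n = 4, Σx = 142, Σy = 73.5, Σxy = 3114.2, Σx² = 5922, Σy² = 1655.03
Sxx = Σx² − (Σx)²/n = 5922 − 5041 = 881
Sxy = Σxy − (Σx)(Σy)/n = 3114.2 − 2609.25 = 504.95
Syy = Σy² − (Σy)²/n = 1655.03 − 1350.5625 = 304.4675
R² = Sxy²/(Sxx·Syy) = (504.95)²/(881·304.4675) = 0.950561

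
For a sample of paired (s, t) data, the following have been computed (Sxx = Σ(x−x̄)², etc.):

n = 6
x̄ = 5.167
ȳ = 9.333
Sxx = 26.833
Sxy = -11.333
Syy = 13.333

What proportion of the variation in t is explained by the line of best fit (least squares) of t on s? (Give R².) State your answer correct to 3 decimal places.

R² = Sxy²/(Sxx·Syy) = (-11.333)²/(26.833·13.333) = 0.358999

0.359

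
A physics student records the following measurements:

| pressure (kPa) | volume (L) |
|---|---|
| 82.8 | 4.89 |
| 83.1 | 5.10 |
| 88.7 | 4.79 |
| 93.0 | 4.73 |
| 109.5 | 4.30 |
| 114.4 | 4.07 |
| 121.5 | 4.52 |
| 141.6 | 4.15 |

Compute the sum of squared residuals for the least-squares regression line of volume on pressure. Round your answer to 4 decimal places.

0.2663

n = 8, Σx = 834.6, Σy = 36.55, Σxy = 3766.743, Σx² = 90168.56, Σy² = 167.9469
Sxx = Σx² − (Σx)²/n = 90168.56 − 87069.645 = 3098.915
Sxy = Σxy − (Σx)(Σy)/n = 3766.743 − 3813.07875 = -46.33575
Syy = Σy² − (Σy)²/n = 167.9469 − 166.987812 = 0.959087
b = Sxy/Sxx = -46.33575/3098.915 = -0.014952
SSE = Syy − b·Sxy = 0.959087 − (-0.014952)·(-46.33575) = 0.266264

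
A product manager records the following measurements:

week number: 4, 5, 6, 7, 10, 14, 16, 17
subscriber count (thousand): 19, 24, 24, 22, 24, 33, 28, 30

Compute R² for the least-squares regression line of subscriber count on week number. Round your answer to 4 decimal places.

0.7232

n = 8, Σx = 79, Σy = 204, Σxy = 2154, Σx² = 967, Σy² = 5346
Sxx = Σx² − (Σx)²/n = 967 − 780.125 = 186.875
Sxy = Σxy − (Σx)(Σy)/n = 2154 − 2014.5 = 139.5
Syy = Σy² − (Σy)²/n = 5346 − 5202 = 144
R² = Sxy²/(Sxx·Syy) = (139.5)²/(186.875·144) = 0.723161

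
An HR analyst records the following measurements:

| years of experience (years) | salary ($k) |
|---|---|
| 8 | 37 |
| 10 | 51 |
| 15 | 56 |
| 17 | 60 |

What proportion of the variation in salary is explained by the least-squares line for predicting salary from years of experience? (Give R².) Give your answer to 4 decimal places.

n = 4, Σx = 50, Σy = 204, Σxy = 2666, Σx² = 678, Σy² = 10706
Sxx = Σx² − (Σx)²/n = 678 − 625 = 53
Sxy = Σxy − (Σx)(Σy)/n = 2666 − 2550 = 116
Syy = Σy² − (Σy)²/n = 10706 − 10404 = 302
R² = Sxy²/(Sxx·Syy) = (116)²/(53·302) = 0.840685

0.8407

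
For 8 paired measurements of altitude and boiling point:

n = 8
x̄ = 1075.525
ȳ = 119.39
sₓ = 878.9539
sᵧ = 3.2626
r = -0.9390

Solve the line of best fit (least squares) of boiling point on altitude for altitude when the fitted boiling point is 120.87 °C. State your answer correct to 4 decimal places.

b = r · sᵧ/sₓ = -0.939 · 3.2626/878.9539 = -0.003485
a = ȳ − b·x̄ = 119.39 − (-0.003485)·1075.525 = 123.138727
Set a + b·x = 120.87: x = (120.87 − 123.138727) / (-0.003485) = 650.907011

650.9070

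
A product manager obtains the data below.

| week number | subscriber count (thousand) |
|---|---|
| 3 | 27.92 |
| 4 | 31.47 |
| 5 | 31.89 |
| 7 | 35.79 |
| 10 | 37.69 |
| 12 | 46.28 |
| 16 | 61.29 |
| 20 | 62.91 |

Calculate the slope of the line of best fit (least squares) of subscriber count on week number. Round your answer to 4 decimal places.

2.1872

n = 8, Σx = 77, Σy = 335.24, Σxy = 3790.72, Σx² = 999
Sxx = Σx² − (Σx)²/n = 999 − 741.125 = 257.875
Sxy = Σxy − (Σx)(Σy)/n = 3790.72 − 3226.685 = 564.035
b = Sxy/Sxx = 564.035/257.875 = 2.187242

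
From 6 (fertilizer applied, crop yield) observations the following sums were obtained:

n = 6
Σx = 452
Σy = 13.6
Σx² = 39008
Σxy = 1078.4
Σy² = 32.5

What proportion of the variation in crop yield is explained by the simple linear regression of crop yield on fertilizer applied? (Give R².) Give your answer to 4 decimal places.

0.3498

Sxx = Σx² − (Σx)²/n = 39008 − 34050.666667 = 4957.333333
Sxy = Σxy − (Σx)(Σy)/n = 1078.4 − 1024.533333 = 53.866667
Syy = Σy² − (Σy)²/n = 32.5 − 30.826667 = 1.673333
R² = Sxy²/(Sxx·Syy) = (53.866667)²/(4957.333333·1.673333) = 0.349792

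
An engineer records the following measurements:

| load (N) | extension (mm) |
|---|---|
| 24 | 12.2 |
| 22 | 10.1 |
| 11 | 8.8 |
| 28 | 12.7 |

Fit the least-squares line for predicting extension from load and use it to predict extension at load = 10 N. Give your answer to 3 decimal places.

8.353

n = 4, Σx = 85, Σy = 43.8, Σxy = 967.4, Σx² = 1965
Sxx = Σx² − (Σx)²/n = 1965 − 1806.25 = 158.75
Sxy = Σxy − (Σx)(Σy)/n = 967.4 − 930.75 = 36.65
b = Sxy/Sxx = 36.65/158.75 = 0.230866
a = ȳ − b·x̄ = 10.95 − 0.230866·21.25 = 6.044094
ŷ(10) = a + b·10 = 6.044094 + 0.230866·10 = 8.352756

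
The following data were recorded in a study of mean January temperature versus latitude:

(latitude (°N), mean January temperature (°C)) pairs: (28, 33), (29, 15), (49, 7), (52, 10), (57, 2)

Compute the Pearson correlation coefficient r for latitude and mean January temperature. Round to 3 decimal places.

n = 5, Σx = 215, Σy = 67, Σxy = 2336, Σx² = 9979, Σy² = 1467
Sxx = Σx² − (Σx)²/n = 9979 − 9245 = 734
Sxy = Σxy − (Σx)(Σy)/n = 2336 − 2881 = -545
Syy = Σy² − (Σy)²/n = 1467 − 897.8 = 569.2
r = Sxy/√(Sxx·Syy) = -545/√(417792.8) = -545/646.368935 = -0.843172

-0.843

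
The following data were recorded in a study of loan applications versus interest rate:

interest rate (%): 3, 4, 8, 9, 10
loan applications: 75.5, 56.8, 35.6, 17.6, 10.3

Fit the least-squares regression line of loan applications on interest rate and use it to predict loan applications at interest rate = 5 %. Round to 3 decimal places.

n = 5, Σx = 34, Σy = 195.8, Σxy = 999.9, Σx² = 270
Sxx = Σx² − (Σx)²/n = 270 − 231.2 = 38.8
Sxy = Σxy − (Σx)(Σy)/n = 999.9 − 1331.44 = -331.54
b = Sxy/Sxx = -331.54/38.8 = -8.544845
a = ȳ − b·x̄ = 39.16 − (-8.544845)·6.8 = 97.264948
ŷ(5) = a + b·5 = 97.264948 + (-8.544845)·5 = 54.540722

54.541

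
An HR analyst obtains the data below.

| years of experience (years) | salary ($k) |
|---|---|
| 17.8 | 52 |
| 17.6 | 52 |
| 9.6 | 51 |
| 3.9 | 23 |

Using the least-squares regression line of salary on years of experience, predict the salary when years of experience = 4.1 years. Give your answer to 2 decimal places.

n = 4, Σx = 48.9, Σy = 178, Σxy = 2420.1, Σx² = 733.97
Sxx = Σx² − (Σx)²/n = 733.97 − 597.8025 = 136.1675
Sxy = Σxy − (Σx)(Σy)/n = 2420.1 − 2176.05 = 244.05
b = Sxy/Sxx = 244.05/136.1675 = 1.792278
a = ȳ − b·x̄ = 44.5 − 1.792278·12.225 = 22.589403
ŷ(4.1) = a + b·4.1 = 22.589403 + 1.792278·4.1 = 29.937742

29.94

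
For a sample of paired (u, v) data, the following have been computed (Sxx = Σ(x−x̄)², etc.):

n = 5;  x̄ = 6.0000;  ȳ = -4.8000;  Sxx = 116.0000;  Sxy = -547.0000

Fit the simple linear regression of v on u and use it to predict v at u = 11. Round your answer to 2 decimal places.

b = Sxy/Sxx = -547/116 = -4.715517
a = ȳ − b·x̄ = -4.8 − (-4.715517)·6 = 23.493103
ŷ(11) = a + b·11 = 23.493103 + (-4.715517)·11 = -28.377586

-28.38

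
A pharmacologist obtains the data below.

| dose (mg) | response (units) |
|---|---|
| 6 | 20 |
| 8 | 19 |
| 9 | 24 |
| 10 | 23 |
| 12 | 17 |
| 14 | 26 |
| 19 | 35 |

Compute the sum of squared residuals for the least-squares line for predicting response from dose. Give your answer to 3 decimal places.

78.411

n = 7, Σx = 78, Σy = 164, Σxy = 1951, Σx² = 982, Σy² = 4056
Sxx = Σx² − (Σx)²/n = 982 − 869.142857 = 112.857143
Sxy = Σxy − (Σx)(Σy)/n = 1951 − 1827.428571 = 123.571429
Syy = Σy² − (Σy)²/n = 4056 − 3842.285714 = 213.714286
b = Sxy/Sxx = 123.571429/112.857143 = 1.094937
SSE = Syy − b·Sxy = 213.714286 − 1.094937·123.571429 = 78.411392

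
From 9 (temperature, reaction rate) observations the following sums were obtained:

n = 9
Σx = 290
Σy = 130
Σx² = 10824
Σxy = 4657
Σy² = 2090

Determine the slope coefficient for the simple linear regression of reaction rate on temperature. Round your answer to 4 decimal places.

0.3164

Sxx = Σx² − (Σx)²/n = 10824 − 9344.444444 = 1479.555556
Sxy = Σxy − (Σx)(Σy)/n = 4657 − 4188.888889 = 468.111111
b = Sxy/Sxx = 468.111111/1479.555556 = 0.316386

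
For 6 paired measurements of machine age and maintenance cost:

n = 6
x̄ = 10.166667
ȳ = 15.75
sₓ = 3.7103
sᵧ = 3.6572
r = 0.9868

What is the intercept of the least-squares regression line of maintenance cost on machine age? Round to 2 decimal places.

b = r · sᵧ/sₓ = 0.9868 · 3.6572/3.7103 = 0.972677
a = ȳ − b·x̄ = 15.75 − 0.972677·10.166667 = 5.861113

5.86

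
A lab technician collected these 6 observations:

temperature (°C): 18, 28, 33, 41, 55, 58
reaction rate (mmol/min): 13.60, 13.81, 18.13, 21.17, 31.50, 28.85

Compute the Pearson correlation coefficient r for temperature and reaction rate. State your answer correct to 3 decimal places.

0.964

n = 6, Σx = 233, Σy = 127.06, Σxy = 5503.54, Σx² = 10267, Σy² = 2977.1144
Sxx = Σx² − (Σx)²/n = 10267 − 9048.166667 = 1218.833333
Sxy = Σxy − (Σx)(Σy)/n = 5503.54 − 4934.163333 = 569.376667
Syy = Σy² − (Σy)²/n = 2977.1144 − 2690.707267 = 286.407133
r = Sxy/√(Sxx·Syy) = 569.376667/√(349082.561011) = 569.376667/590.832092 = 0.963686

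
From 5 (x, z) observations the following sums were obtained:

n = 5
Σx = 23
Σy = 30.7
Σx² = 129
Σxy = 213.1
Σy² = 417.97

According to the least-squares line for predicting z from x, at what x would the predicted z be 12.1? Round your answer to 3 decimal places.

6.524

Sxx = Σx² − (Σx)²/n = 129 − 105.8 = 23.2
Sxy = Σxy − (Σx)(Σy)/n = 213.1 − 141.22 = 71.88
b = Sxy/Sxx = 71.88/23.2 = 3.098276
a = ȳ − b·x̄ = 6.14 − 3.098276·4.6 = -8.112069
Set a + b·x = 12.1: x = (12.1 − (-8.112069)) / 3.098276 = 6.523651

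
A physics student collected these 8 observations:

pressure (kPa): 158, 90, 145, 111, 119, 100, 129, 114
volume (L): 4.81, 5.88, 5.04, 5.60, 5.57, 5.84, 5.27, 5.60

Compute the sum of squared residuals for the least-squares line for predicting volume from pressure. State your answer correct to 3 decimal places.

n = 8, Σx = 966, Σy = 43.61, Σxy = 5206.64, Σx² = 120208, Σy² = 238.7355
Sxx = Σx² − (Σx)²/n = 120208 − 116644.5 = 3563.5
Sxy = Σxy − (Σx)(Σy)/n = 5206.64 − 5265.9075 = -59.2675
Syy = Σy² − (Σy)²/n = 238.7355 − 237.729013 = 1.006487
b = Sxy/Sxx = -59.2675/3563.5 = -0.016632
SSE = Syy − b·Sxy = 1.006487 − (-0.016632)·(-59.2675) = 0.020761

0.021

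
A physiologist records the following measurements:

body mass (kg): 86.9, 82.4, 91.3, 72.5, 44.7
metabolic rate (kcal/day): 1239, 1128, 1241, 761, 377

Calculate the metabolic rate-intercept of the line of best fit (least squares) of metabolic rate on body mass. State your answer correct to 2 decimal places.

-542.34

n = 5, Σx = 377.8, Σy = 4746, Σxy = 385944, Σx² = 29931.4
Sxx = Σx² − (Σx)²/n = 29931.4 − 28546.568 = 1384.832
Sxy = Σxy − (Σx)(Σy)/n = 385944 − 358607.76 = 27336.24
b = Sxy/Sxx = 27336.24/1384.832 = 19.739752
a = ȳ − b·x̄ = 949.2 − 19.739752·75.56 = -542.335648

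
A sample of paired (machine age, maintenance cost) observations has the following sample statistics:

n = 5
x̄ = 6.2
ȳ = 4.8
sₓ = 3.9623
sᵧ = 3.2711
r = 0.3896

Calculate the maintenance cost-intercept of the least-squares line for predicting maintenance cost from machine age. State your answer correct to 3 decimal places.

b = r · sᵧ/sₓ = 0.3896 · 3.2711/3.9623 = 0.321637
a = ȳ − b·x̄ = 4.8 − 0.321637·6.2 = 2.805853

2.806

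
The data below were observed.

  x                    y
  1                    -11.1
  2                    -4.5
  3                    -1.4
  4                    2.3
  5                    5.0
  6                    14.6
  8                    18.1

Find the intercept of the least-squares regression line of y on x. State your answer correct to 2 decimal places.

n = 7, Σx = 29, Σy = 23, Σxy = 242.3, Σx² = 155
Sxx = Σx² − (Σx)²/n = 155 − 120.142857 = 34.857143
Sxy = Σxy − (Σx)(Σy)/n = 242.3 − 95.285714 = 147.014286
b = Sxy/Sxx = 147.014286/34.857143 = 4.217623
a = ȳ − b·x̄ = 3.285714 − 4.217623·4.142857 = -14.187295

-14.19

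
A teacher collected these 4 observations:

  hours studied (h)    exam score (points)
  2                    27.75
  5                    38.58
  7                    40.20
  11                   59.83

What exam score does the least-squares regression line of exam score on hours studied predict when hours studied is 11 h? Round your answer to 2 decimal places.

58.05

n = 4, Σx = 25, Σy = 166.36, Σxy = 1187.93, Σx² = 199
Sxx = Σx² − (Σx)²/n = 199 − 156.25 = 42.75
Sxy = Σxy − (Σx)(Σy)/n = 1187.93 − 1039.75 = 148.18
b = Sxy/Sxx = 148.18/42.75 = 3.466199
a = ȳ − b·x̄ = 41.59 − 3.466199·6.25 = 19.926257
ŷ(11) = a + b·11 = 19.926257 + 3.466199·11 = 58.054444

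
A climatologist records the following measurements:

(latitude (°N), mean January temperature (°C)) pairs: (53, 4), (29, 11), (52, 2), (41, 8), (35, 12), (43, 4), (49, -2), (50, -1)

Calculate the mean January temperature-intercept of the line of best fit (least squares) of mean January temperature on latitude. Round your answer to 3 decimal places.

n = 8, Σx = 352, Σy = 38, Σxy = 1407, Σx² = 16010
Sxx = Σx² − (Σx)²/n = 16010 − 15488 = 522
Sxy = Σxy − (Σx)(Σy)/n = 1407 − 1672 = -265
b = Sxy/Sxx = -265/522 = -0.507663
a = ȳ − b·x̄ = 4.75 − (-0.507663)·44 = 27.087165

27.087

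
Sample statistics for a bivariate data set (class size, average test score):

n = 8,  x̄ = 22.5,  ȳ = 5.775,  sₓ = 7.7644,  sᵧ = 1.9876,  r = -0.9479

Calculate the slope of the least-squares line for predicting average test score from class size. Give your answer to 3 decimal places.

b = r · sᵧ/sₓ = -0.9479 · 1.9876/7.7644 = -0.242652

-0.243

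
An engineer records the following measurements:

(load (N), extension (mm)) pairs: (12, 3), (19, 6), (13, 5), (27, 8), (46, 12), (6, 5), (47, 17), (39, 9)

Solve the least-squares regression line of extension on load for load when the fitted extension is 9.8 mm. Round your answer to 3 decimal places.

32.700

n = 8, Σx = 209, Σy = 65, Σxy = 2163, Σx² = 7285
Sxx = Σx² − (Σx)²/n = 7285 − 5460.125 = 1824.875
Sxy = Σxy − (Σx)(Σy)/n = 2163 − 1698.125 = 464.875
b = Sxy/Sxx = 464.875/1824.875 = 0.254743
a = ȳ − b·x̄ = 8.125 − 0.254743·26.125 = 1.469827
Set a + b·x = 9.8: x = (9.8 − 1.469827) / 0.254743 = 32.700242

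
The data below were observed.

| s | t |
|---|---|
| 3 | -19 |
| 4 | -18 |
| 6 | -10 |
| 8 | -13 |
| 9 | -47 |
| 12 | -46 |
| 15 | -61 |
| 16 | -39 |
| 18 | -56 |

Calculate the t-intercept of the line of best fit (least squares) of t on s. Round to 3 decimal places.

-4.603

n = 9, Σx = 91, Σy = -309, Σxy = -3815, Σx² = 1155
Sxx = Σx² − (Σx)²/n = 1155 − 920.111111 = 234.888889
Sxy = Σxy − (Σx)(Σy)/n = -3815 − (-3124.333333) = -690.666667
b = Sxy/Sxx = -690.666667/234.888889 = -2.940397
a = ȳ − b·x̄ = -34.333333 − (-2.940397)·10.111111 = -4.602649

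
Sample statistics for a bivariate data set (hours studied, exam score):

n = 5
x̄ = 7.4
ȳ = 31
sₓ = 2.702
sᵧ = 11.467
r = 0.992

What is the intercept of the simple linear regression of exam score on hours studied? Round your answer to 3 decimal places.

-0.154

b = r · sᵧ/sₓ = 0.992 · 11.467/2.702 = 4.209942
a = ȳ − b·x̄ = 31 − 4.209942·7.4 = -0.153573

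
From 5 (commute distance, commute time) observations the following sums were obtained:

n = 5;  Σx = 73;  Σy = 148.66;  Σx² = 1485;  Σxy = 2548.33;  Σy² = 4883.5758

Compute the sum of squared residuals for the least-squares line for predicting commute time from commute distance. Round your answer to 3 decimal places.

122.959

Sxx = Σx² − (Σx)²/n = 1485 − 1065.8 = 419.2
Sxy = Σxy − (Σx)(Σy)/n = 2548.33 − 2170.436 = 377.894
Syy = Σy² − (Σy)²/n = 4883.5758 − 4419.95912 = 463.61668
b = Sxy/Sxx = 377.894/419.2 = 0.901465
SSE = Syy − b·Sxy = 463.61668 − 0.901465·377.894 = 122.958581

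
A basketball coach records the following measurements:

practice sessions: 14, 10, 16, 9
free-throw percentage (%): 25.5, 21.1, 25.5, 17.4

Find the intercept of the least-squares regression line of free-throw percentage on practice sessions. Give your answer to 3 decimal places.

n = 4, Σx = 49, Σy = 89.5, Σxy = 1132.6, Σx² = 633
Sxx = Σx² − (Σx)²/n = 633 − 600.25 = 32.75
Sxy = Σxy − (Σx)(Σy)/n = 1132.6 − 1096.375 = 36.225
b = Sxy/Sxx = 36.225/32.75 = 1.106107
a = ȳ − b·x̄ = 22.375 − 1.106107·12.25 = 8.825191

8.825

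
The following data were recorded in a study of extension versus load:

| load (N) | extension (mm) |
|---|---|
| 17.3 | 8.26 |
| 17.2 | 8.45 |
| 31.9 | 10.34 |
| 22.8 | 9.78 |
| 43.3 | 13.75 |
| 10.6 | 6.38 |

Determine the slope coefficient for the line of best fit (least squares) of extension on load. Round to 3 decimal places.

0.206

n = 6, Σx = 143.1, Σy = 56.96, Σxy = 1504.071, Σx² = 4119.83
Sxx = Σx² − (Σx)²/n = 4119.83 − 3412.935 = 706.895
Sxy = Σxy − (Σx)(Σy)/n = 1504.071 − 1358.496 = 145.575
b = Sxy/Sxx = 145.575/706.895 = 0.205936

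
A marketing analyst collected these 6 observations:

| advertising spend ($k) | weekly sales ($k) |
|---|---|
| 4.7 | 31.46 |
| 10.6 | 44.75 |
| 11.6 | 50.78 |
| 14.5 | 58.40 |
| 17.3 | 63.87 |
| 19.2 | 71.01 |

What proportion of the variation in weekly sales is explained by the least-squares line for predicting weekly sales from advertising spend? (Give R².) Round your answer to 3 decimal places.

n = 6, Σx = 77.9, Σy = 320.27, Σxy = 4526.403, Σx² = 1147.19, Σy² = 18103.2595
Sxx = Σx² − (Σx)²/n = 1147.19 − 1011.401667 = 135.788333
Sxy = Σxy − (Σx)(Σy)/n = 4526.403 − 4158.172167 = 368.230833
Syy = Σy² − (Σy)²/n = 18103.2595 − 17095.478817 = 1007.780683
R² = Sxy²/(Sxx·Syy) = (368.230833)²/(135.788333·1007.780683) = 0.990859

0.991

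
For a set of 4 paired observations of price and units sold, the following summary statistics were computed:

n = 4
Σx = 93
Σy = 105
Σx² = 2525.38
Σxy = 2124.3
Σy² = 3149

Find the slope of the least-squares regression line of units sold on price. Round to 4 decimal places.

Sxx = Σx² − (Σx)²/n = 2525.38 − 2162.25 = 363.13
Sxy = Σxy − (Σx)(Σy)/n = 2124.3 − 2441.25 = -316.95
b = Sxy/Sxx = -316.95/363.13 = -0.872828

-0.8728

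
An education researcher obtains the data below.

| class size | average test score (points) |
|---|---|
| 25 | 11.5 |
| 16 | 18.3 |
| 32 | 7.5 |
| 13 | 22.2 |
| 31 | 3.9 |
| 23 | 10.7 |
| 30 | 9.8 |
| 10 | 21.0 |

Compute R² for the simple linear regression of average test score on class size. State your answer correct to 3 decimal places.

n = 8, Σx = 180, Σy = 104.9, Σxy = 1979.9, Σx² = 4564, Σy² = 1682.97
Sxx = Σx² − (Σx)²/n = 4564 − 4050 = 514
Sxy = Σxy − (Σx)(Σy)/n = 1979.9 − 2360.25 = -380.35
Syy = Σy² − (Σy)²/n = 1682.97 − 1375.50125 = 307.46875
R² = Sxy²/(Sxx·Syy) = (-380.35)²/(514·307.46875) = 0.915383

0.915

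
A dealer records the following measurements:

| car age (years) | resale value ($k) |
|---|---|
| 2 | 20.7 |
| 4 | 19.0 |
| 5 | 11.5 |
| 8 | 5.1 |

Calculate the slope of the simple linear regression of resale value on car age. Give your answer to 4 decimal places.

-2.7587

n = 4, Σx = 19, Σy = 56.3, Σxy = 215.7, Σx² = 109
Sxx = Σx² − (Σx)²/n = 109 − 90.25 = 18.75
Sxy = Σxy − (Σx)(Σy)/n = 215.7 − 267.425 = -51.725
b = Sxy/Sxx = -51.725/18.75 = -2.758667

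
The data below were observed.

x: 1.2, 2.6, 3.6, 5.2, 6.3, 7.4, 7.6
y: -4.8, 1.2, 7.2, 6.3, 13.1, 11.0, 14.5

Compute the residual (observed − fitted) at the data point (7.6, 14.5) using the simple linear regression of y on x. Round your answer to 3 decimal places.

n = 7, Σx = 33.9, Σy = 48.5, Σxy = 330.17, Σx² = 200.41
Sxx = Σx² − (Σx)²/n = 200.41 − 164.172857 = 36.237143
Sxy = Σxy − (Σx)(Σy)/n = 330.17 − 234.878571 = 95.291429
b = Sxy/Sxx = 95.291429/36.237143 = 2.629662
a = ȳ − b·x̄ = 6.928571 − 2.629662·4.842857 = -5.806505
ŷ(7.6) = -5.806505 + 2.629662·7.6 = 14.178925
residual = y − ŷ = 14.5 − 14.178925 = 0.321075

0.321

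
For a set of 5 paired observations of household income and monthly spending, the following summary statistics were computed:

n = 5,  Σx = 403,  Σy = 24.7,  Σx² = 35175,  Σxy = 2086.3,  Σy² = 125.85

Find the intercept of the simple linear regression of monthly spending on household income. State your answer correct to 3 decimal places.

2.083

Sxx = Σx² − (Σx)²/n = 35175 − 32481.8 = 2693.2
Sxy = Σxy − (Σx)(Σy)/n = 2086.3 − 1990.82 = 95.48
b = Sxy/Sxx = 95.48/2693.2 = 0.035452
a = ȳ − b·x̄ = 4.94 − 0.035452·80.6 = 2.082549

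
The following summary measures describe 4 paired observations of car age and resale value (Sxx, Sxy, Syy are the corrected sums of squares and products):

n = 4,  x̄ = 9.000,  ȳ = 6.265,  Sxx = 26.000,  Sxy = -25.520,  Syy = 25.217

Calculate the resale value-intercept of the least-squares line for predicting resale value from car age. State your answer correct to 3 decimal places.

15.099

b = Sxy/Sxx = -25.52/26 = -0.981538
a = ȳ − b·x̄ = 6.265 − (-0.981538)·9 = 15.098846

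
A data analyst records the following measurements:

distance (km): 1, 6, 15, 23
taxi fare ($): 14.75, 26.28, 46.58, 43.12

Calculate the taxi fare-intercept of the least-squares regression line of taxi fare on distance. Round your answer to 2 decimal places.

n = 4, Σx = 45, Σy = 130.73, Σxy = 1862.89, Σx² = 791
Sxx = Σx² − (Σx)²/n = 791 − 506.25 = 284.75
Sxy = Σxy − (Σx)(Σy)/n = 1862.89 − 1470.7125 = 392.1775
b = Sxy/Sxx = 392.1775/284.75 = 1.377270
a = ȳ − b·x̄ = 32.6825 − 1.377270·11.25 = 17.188218

17.19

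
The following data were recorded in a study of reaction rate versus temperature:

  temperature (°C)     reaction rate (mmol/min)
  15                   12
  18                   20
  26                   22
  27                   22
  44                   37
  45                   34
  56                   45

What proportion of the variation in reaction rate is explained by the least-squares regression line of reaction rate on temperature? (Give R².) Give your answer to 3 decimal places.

n = 7, Σx = 231, Σy = 192, Σxy = 7384, Σx² = 9051, Σy² = 6062
Sxx = Σx² − (Σx)²/n = 9051 − 7623 = 1428
Sxy = Σxy − (Σx)(Σy)/n = 7384 − 6336 = 1048
Syy = Σy² − (Σy)²/n = 6062 − 5266.285714 = 795.714286
R² = Sxy²/(Sxx·Syy) = (1048)²/(1428·795.714286) = 0.966579

0.967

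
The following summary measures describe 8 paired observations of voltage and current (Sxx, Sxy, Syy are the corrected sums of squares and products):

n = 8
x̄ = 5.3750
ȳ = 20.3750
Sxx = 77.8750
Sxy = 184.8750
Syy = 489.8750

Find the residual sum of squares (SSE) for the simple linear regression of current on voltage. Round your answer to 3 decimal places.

50.982

b = Sxy/Sxx = 184.875/77.875 = 2.373997
SSE = Syy − b·Sxy = 489.875 − 2.373997·184.875 = 50.982343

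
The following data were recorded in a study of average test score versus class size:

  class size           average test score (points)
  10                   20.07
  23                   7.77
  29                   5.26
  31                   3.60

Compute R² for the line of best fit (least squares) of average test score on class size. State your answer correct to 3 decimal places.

0.980

n = 4, Σx = 93, Σy = 36.7, Σxy = 643.55, Σx² = 2431, Σy² = 503.8054
Sxx = Σx² − (Σx)²/n = 2431 − 2162.25 = 268.75
Sxy = Σxy − (Σx)(Σy)/n = 643.55 − 853.275 = -209.725
Syy = Σy² − (Σy)²/n = 503.8054 − 336.7225 = 167.0829
R² = Sxy²/(Sxx·Syy) = (-209.725)²/(268.75·167.0829) = 0.979535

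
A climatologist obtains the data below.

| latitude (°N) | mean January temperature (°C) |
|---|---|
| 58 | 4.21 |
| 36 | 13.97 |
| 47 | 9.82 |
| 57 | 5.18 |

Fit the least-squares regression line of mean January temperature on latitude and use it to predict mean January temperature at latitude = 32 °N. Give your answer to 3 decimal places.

15.941

n = 4, Σx = 198, Σy = 33.18, Σxy = 1503.9, Σx² = 10118
Sxx = Σx² − (Σx)²/n = 10118 − 9801 = 317
Sxy = Σxy − (Σx)(Σy)/n = 1503.9 − 1642.41 = -138.51
b = Sxy/Sxx = -138.51/317 = -0.436940
a = ȳ − b·x̄ = 8.295 − (-0.436940)·49.5 = 29.923533
ŷ(32) = a + b·32 = 29.923533 + (-0.436940)·32 = 15.941451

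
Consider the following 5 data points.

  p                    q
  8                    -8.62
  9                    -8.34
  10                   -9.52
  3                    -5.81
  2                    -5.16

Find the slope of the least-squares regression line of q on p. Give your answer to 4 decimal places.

n = 5, Σx = 32, Σy = -37.45, Σxy = -266.97, Σx² = 258
Sxx = Σx² − (Σx)²/n = 258 − 204.8 = 53.2
Sxy = Σxy − (Σx)(Σy)/n = -266.97 − (-239.68) = -27.29
b = Sxy/Sxx = -27.29/53.2 = -0.512970

-0.5130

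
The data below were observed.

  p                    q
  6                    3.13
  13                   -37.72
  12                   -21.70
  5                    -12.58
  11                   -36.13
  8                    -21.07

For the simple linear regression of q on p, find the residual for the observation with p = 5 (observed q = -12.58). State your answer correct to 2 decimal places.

-7.16

n = 6, Σx = 55, Σy = -126.07, Σxy = -1360.87, Σx² = 559
Sxx = Σx² − (Σx)²/n = 559 − 504.166667 = 54.833333
Sxy = Σxy − (Σx)(Σy)/n = -1360.87 − (-1155.641667) = -205.228333
b = Sxy/Sxx = -205.228333/54.833333 = -3.742766
a = ȳ − b·x̄ = -21.011667 − (-3.742766)·9.166667 = 13.297021
ŷ(5) = 13.297021 + (-3.742766)·5 = -5.416809
residual = y − ŷ = -12.58 − (-5.416809) = -7.163191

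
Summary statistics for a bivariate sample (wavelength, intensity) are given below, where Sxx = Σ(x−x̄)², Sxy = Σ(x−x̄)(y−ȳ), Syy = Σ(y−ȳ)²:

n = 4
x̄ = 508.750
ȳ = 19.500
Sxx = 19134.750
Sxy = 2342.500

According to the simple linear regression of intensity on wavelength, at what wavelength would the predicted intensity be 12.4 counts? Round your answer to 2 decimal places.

450.75

b = Sxy/Sxx = 2342.5/19134.75 = 0.122421
a = ȳ − b·x̄ = 19.5 − 0.122421·508.75 = -42.781811
Set a + b·x = 12.4: x = (12.4 − (-42.781811)) / 0.122421 = 450.753533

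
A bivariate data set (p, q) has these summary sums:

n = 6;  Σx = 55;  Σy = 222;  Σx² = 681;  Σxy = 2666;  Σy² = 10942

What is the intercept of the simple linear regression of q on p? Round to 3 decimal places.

4.290

Sxx = Σx² − (Σx)²/n = 681 − 504.166667 = 176.833333
Sxy = Σxy − (Σx)(Σy)/n = 2666 − 2035 = 631
b = Sxy/Sxx = 631/176.833333 = 3.568332
a = ȳ − b·x̄ = 37 − 3.568332·9.166667 = 4.290292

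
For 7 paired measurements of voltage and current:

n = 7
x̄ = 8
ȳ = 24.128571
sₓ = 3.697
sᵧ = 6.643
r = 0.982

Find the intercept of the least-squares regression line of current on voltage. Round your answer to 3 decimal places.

10.012

b = r · sᵧ/sₓ = 0.982 · 6.643/3.697 = 1.764519
a = ȳ − b·x̄ = 24.128571 − 1.764519·8 = 10.012421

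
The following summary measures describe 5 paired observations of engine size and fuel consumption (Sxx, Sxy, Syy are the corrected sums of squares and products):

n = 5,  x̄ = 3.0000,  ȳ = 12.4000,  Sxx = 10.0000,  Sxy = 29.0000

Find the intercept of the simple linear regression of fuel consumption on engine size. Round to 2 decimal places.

3.70

b = Sxy/Sxx = 29/10 = 2.9
a = ȳ − b·x̄ = 12.4 − 2.9·3 = 3.7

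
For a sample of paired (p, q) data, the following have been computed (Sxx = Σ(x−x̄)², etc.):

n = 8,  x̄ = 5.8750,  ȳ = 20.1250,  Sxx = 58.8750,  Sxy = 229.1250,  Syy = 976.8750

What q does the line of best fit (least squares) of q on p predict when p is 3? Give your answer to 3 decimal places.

b = Sxy/Sxx = 229.125/58.875 = 3.891720
a = ȳ − b·x̄ = 20.125 − 3.891720·5.875 = -2.738854
ŷ(3) = a + b·3 = -2.738854 + 3.891720·3 = 8.936306

8.936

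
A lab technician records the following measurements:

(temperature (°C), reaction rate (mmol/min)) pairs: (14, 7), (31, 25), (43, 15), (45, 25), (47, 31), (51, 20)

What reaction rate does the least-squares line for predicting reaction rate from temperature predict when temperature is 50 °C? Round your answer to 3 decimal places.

25.167

n = 6, Σx = 231, Σy = 123, Σxy = 5120, Σx² = 9841
Sxx = Σx² − (Σx)²/n = 9841 − 8893.5 = 947.5
Sxy = Σxy − (Σx)(Σy)/n = 5120 − 4735.5 = 384.5
b = Sxy/Sxx = 384.5/947.5 = 0.405805
a = ȳ − b·x̄ = 20.5 − 0.405805·38.5 = 4.876517
ŷ(50) = a + b·50 = 4.876517 + 0.405805·50 = 25.166755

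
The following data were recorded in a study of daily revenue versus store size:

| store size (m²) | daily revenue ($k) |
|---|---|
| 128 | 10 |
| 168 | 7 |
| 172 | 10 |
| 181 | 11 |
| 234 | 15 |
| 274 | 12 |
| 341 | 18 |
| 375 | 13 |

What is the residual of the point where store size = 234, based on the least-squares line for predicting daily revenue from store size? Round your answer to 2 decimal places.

n = 8, Σx = 1873, Σy = 96, Σxy = 23978, Σx² = 493691
Sxx = Σx² − (Σx)²/n = 493691 − 438516.125 = 55174.875
Sxy = Σxy − (Σx)(Σy)/n = 23978 − 22476 = 1502
b = Sxy/Sxx = 1502/55174.875 = 0.027223
a = ȳ − b·x̄ = 12 − 0.027223·234.125 = 5.626524
ŷ(234) = 5.626524 + 0.027223·234 = 11.996597
residual = y − ŷ = 15 − 11.996597 = 3.003403

3.00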